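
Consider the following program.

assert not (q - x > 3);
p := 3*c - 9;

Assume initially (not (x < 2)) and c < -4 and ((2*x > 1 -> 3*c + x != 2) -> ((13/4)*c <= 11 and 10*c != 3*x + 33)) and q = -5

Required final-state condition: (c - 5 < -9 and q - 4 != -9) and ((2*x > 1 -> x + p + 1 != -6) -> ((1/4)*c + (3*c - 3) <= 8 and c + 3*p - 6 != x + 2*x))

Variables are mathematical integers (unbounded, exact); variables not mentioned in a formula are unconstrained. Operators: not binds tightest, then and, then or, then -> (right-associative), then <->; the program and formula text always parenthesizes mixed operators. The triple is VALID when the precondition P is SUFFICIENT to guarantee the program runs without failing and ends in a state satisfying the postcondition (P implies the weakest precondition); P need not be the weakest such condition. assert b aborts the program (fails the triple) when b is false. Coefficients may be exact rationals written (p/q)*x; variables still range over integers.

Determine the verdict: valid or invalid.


Working backward. After the program, the postcondition (c - 5 < -9 and q - 4 != -9) and ((2*x > 1 -> x + p + 1 != -6) -> ((1/4)*c + (3*c - 3) <= 8 and c + 3*p - 6 != x + 2*x)) must hold; in canonical form it is c < -4 and q != -5 and ((2*x > 1 -> p + x != -7) -> ((13/4)*c <= 11 and c + 3*p != 3*x + 6)).
Before p := 3*c - 9: c < -4 and q != -5 and ((2*x > 1 -> 3*c + x != 2) -> ((13/4)*c <= 11 and 10*c != 3*x + 33))
Before assert not (q - x > 3): (not (q > x + 3)) and c < -4 and q != -5 and ((2*x > 1 -> 3*c + x != 2) -> ((13/4)*c <= 11 and 10*c != 3*x + 33))
The weakest precondition is (not (q > x + 3)) and c < -4 and q != -5 and ((2*x > 1 -> 3*c + x != 2) -> ((13/4)*c <= 11 and 10*c != 3*x + 33)).
Check whether (not (x < 2)) and c < -4 and ((2*x > 1 -> 3*c + x != 2) -> ((13/4)*c <= 11 and 10*c != 3*x + 33)) and q = -5 implies it.
Countermodel: at the initial state c = -5, q = -5, x = 2, the precondition holds but the weakest precondition fails.
Answer: invalid


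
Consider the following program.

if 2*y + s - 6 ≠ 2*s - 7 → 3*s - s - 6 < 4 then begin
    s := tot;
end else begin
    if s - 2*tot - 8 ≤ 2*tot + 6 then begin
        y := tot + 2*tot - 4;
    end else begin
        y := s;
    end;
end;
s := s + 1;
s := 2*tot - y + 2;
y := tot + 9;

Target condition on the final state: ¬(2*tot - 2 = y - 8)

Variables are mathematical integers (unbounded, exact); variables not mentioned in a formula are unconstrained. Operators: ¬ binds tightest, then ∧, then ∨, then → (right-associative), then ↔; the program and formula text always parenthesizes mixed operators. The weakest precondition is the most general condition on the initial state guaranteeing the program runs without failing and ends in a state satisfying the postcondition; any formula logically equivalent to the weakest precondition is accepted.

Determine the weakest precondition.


Working backward. After the program, the postcondition ¬(2*tot - 2 = y - 8) must hold; in canonical form it is ¬(2*tot = y - 6).
Before y := tot + 9: ¬(tot = 3)
Before s := 2*tot - y + 2: ¬(tot = 3)
Before s := s + 1: ¬(tot = 3)
Then branch requires ¬(tot = 3); else branch requires (s ≤ 4*tot + 14 → (¬(tot = 3))) ∧ ((¬(s ≤ 4*tot + 14)) → (¬(tot = 3))).
Before the if: ((2*y ≠ s - 1 → 2*s < 10) → (¬(tot = 3))) ∧ ((¬(2*y ≠ s - 1 → 2*s < 10)) → ((s ≤ 4*tot + 14 → (¬(tot = 3))) ∧ ((¬(s ≤ 4*tot + 14)) → (¬(tot = 3)))))
Answer: WP = ((2*y ≠ s - 1 → 2*s < 10) → (¬(tot = 3))) ∧ ((¬(2*y ≠ s - 1 → 2*s < 10)) → ((s ≤ 4*tot + 14 → (¬(tot = 3))) ∧ ((¬(s ≤ 4*tot + 14)) → (¬(tot = 3)))))


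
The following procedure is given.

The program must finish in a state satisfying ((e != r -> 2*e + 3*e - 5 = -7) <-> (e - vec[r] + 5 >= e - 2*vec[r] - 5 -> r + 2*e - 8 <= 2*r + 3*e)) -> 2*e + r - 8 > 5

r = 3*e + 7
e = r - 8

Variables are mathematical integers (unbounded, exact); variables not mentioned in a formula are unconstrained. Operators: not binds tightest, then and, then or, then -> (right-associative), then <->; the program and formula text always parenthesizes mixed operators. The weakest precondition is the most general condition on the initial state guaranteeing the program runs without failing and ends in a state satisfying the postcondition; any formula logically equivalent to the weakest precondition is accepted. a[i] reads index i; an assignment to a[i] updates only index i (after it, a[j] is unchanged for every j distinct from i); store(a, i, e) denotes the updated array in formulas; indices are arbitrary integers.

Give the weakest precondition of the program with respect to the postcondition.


Working backward. After the program, the postcondition ((e != r -> 2*e + 3*e - 5 = -7) <-> (e - vec[r] + 5 >= e - 2*vec[r] - 5 -> r + 2*e - 8 <= 2*r + 3*e)) -> 2*e + r - 8 > 5 must hold; in canonical form it is ((e != r -> 5*e = -2) <-> (vec[r] >= -10 -> e + r >= -8)) -> 2*e + r > 13.
Before e := r - 8: (5*r = 38 <-> (vec[r] >= -10 -> 2*r >= 0)) -> 3*r > 29
Before r := 3*e + 7: (15*e = 3 <-> (vec[3*e + 7] >= -10 -> 6*e >= -14)) -> 9*e > 8
Answer: WP = (15*e = 3 <-> (vec[3*e + 7] >= -10 -> 6*e >= -14)) -> 9*e > 8


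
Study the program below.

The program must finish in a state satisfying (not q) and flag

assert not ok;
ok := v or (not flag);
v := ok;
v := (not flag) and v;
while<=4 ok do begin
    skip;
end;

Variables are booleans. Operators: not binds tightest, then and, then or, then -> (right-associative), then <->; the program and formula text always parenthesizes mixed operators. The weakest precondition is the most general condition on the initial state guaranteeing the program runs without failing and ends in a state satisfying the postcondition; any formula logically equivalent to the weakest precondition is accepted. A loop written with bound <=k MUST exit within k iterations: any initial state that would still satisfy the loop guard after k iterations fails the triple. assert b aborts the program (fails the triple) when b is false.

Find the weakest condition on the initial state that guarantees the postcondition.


Working backward. After the program, (not q) and flag must hold.
Before the loop (bound <=4), unroll the exhaustion recursion (WP_0 = exit-now case; WP_j = one more guarded iteration, up to j = 4):
  WP_0: (not ok) and (not q) and flag
  WP_1: (ok -> ((not ok) and (not q) and flag)) and ((not ok) -> ((not q) and flag))
  WP_2: (ok -> ((ok -> ((not ok) and (not q) and flag)) and ((not ok) -> ((not q) and flag)))) and ((not ok) -> ((not q) and flag))
  WP_3: (ok -> ((ok -> ((ok -> ((not ok) and (not q) and flag)) and ((not ok) -> ((not q) and flag)))) and ((not ok) -> ((not q) and flag)))) and ((not ok) -> ((not q) and flag))
  WP_4: (ok -> ((ok -> ((ok -> ((ok -> ((not ok) and (not q) and flag)) and ((not ok) -> ((not q) and flag)))) and ((not ok) -> ((not q) and flag)))) and ((not ok) -> ((not q) and flag)))) and ((not ok) -> ((not q) and flag))
So before the loop: (ok -> ((ok -> ((ok -> ((ok -> ((not ok) and (not q) and flag)) and ((not ok) -> ((not q) and flag)))) and ((not ok) -> ((not q) and flag)))) and ((not ok) -> ((not q) and flag)))) and ((not ok) -> ((not q) and flag))
Before v := (not flag) and v: (ok -> ((ok -> ((ok -> ((ok -> ((not ok) and (not q) and flag)) and ((not ok) -> ((not q) and flag)))) and ((not ok) -> ((not q) and flag)))) and ((not ok) -> ((not q) and flag)))) and ((not ok) -> ((not q) and flag))
Before v := ok: (ok -> ((ok -> ((ok -> ((ok -> ((not ok) and (not q) and flag)) and ((not ok) -> ((not q) and flag)))) and ((not ok) -> ((not q) and flag)))) and ((not ok) -> ((not q) and flag)))) and ((not ok) -> ((not q) and flag))
Before ok := v or (not flag): ((v or (not flag)) -> (((v or (not flag)) -> (((v or (not flag)) -> (((v or (not flag)) -> ((not (v or (not flag))) and (not q) and flag)) and ((not (v or (not flag))) -> ((not q) and flag)))) and ((not (v or (not flag))) -> ((not q) and flag)))) and ((not (v or (not flag))) -> ((not q) and flag)))) and ((not (v or (not flag))) -> ((not q) and flag))
Before assert not ok: (not ok) and ((v or (not flag)) -> (((v or (not flag)) -> (((v or (not flag)) -> (((v or (not flag)) -> ((not (v or (not flag))) and (not q) and flag)) and ((not (v or (not flag))) -> ((not q) and flag)))) and ((not (v or (not flag))) -> ((not q) and flag)))) and ((not (v or (not flag))) -> ((not q) and flag)))) and ((not (v or (not flag))) -> ((not q) and flag))
Answer: WP = (not ok) and ((v or (not flag)) -> (((v or (not flag)) -> (((v or (not flag)) -> (((v or (not flag)) -> ((not (v or (not flag))) and (not q) and flag)) and ((not (v or (not flag))) -> ((not q) and flag)))) and ((not (v or (not flag))) -> ((not q) and flag)))) and ((not (v or (not flag))) -> ((not q) and flag)))) and ((not (v or (not flag))) -> ((not q) and flag))


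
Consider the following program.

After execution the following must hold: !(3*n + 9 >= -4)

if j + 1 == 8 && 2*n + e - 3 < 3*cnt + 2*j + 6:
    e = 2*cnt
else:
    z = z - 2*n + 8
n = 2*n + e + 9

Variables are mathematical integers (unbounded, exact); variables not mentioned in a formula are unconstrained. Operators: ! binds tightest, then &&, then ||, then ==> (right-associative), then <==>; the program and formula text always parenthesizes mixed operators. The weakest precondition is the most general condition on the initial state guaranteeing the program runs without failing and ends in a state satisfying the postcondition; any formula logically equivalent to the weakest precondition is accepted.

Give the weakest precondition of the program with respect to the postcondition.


Working backward. After the program, the postcondition !(3*n + 9 >= -4) must hold; in canonical form it is !(3*n >= -13).
Before n := 2*n + e + 9: !(3*e + 6*n >= -40)
Then branch requires !(6*cnt + 6*n >= -40); else branch requires !(3*e + 6*n >= -40).
Before the if: ((j == 7 && e + 2*n < 3*cnt + 2*j + 9) ==> (!(6*cnt + 6*n >= -40))) && ((!(j == 7 && e + 2*n < 3*cnt + 2*j + 9)) ==> (!(3*e + 6*n >= -40)))
Answer: WP = ((j == 7 && e + 2*n < 3*cnt + 2*j + 9) ==> (!(6*cnt + 6*n >= -40))) && ((!(j == 7 && e + 2*n < 3*cnt + 2*j + 9)) ==> (!(3*e + 6*n >= -40)))


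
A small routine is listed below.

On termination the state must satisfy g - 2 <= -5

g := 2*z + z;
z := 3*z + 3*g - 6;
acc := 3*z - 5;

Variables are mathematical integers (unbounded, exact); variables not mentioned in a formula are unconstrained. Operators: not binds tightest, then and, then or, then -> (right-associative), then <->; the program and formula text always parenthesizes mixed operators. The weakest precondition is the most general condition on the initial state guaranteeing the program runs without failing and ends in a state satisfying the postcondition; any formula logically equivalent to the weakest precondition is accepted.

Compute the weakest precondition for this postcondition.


Working backward. After the program, the postcondition g - 2 <= -5 must hold; in canonical form it is g <= -3.
Before acc := 3*z - 5: g <= -3
Before z := 3*z + 3*g - 6: g <= -3
Before g := 2*z + z: 3*z <= -3
Answer: WP = 3*z <= -3


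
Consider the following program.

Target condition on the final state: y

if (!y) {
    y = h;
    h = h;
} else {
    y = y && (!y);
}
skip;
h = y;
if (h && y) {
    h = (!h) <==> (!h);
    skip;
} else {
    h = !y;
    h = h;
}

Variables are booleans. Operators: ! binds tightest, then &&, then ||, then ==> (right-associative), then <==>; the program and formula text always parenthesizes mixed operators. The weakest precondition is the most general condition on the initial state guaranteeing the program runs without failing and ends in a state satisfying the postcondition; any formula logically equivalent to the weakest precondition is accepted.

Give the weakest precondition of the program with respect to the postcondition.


Working backward. After the program, y must hold.
Then branch requires y; else branch requires y.
Before the if: ((h && y) ==> y) && ((!(h && y)) ==> y)
Before h := y: (!y) ==> y
Before skip: (!y) ==> y
Then branch requires (!h) ==> h; else branch requires false.
Before the if: ((!y) ==> ((!h) ==> h)) && (!y)
Answer: WP = ((!y) ==> ((!h) ==> h)) && (!y)


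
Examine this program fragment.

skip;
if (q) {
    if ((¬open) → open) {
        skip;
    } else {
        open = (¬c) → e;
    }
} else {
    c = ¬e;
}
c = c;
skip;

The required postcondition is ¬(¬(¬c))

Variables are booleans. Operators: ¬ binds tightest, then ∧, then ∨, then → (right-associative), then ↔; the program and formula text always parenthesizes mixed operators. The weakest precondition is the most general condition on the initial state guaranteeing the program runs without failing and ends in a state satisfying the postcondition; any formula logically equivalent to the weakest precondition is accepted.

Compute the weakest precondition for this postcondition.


Working backward. After the program, the postcondition ¬(¬(¬c)) must hold; in canonical form it is ¬c.
Before skip: ¬c
Before c := c: ¬c
Then branch requires (((¬open) → open) → (¬c)) ∧ ((¬((¬open) → open)) → (¬c)); else branch requires e.
Before the if: (q → ((((¬open) → open) → (¬c)) ∧ ((¬((¬open) → open)) → (¬c)))) ∧ ((¬q) → e)
Before skip: (q → ((((¬open) → open) → (¬c)) ∧ ((¬((¬open) → open)) → (¬c)))) ∧ ((¬q) → e)
Answer: WP = (q → ((((¬open) → open) → (¬c)) ∧ ((¬((¬open) → open)) → (¬c)))) ∧ ((¬q) → e)


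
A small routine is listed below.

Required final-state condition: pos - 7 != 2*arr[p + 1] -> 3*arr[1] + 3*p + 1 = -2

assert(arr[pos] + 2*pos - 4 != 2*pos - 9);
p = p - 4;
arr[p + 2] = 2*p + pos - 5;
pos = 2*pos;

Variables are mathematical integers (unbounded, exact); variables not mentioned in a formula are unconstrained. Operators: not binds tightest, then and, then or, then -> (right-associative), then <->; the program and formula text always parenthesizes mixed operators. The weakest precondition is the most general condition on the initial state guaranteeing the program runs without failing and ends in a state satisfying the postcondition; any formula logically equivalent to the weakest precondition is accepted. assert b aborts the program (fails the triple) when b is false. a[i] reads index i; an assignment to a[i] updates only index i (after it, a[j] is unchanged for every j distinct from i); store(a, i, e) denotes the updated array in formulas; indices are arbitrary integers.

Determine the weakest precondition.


Working backward. After the program, the postcondition pos - 7 != 2*arr[p + 1] -> 3*arr[1] + 3*p + 1 = -2 must hold; in canonical form it is pos != 2*arr[p + 1] + 7 -> 3*arr[1] + 3*p = -3.
Before pos := 2*pos: 2*pos != 2*arr[p + 1] + 7 -> 3*arr[1] + 3*p = -3
Before arr[p + 2] := 2*p + pos - 5: 2*pos != 2*store(arr, p + 2, 2*p + pos - 5)[p + 1] + 7 -> 3*store(arr, p + 2, 2*p + pos - 5)[1] + 3*p = -3
Before p := p - 4: 2*pos != 2*store(arr, p - 2, 2*p + pos - 13)[p - 3] + 7 -> 3*store(arr, p - 2, 2*p + pos - 13)[1] + 3*p = 9
Before assert arr[pos] + 2*pos - 4 != 2*pos - 9: arr[pos] != -5 and (2*pos != 2*store(arr, p - 2, 2*p + pos - 13)[p - 3] + 7 -> 3*store(arr, p - 2, 2*p + pos - 13)[1] + 3*p = 9)
Answer: WP = arr[pos] != -5 and (2*pos != 2*store(arr, p - 2, 2*p + pos - 13)[p - 3] + 7 -> 3*store(arr, p - 2, 2*p + pos - 13)[1] + 3*p = 9)


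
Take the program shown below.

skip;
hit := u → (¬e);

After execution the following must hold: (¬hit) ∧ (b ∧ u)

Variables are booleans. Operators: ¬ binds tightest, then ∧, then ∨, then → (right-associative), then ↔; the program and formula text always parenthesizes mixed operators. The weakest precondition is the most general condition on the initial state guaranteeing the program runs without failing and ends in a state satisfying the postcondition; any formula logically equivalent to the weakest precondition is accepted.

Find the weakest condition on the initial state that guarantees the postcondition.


Working backward. After the program, the postcondition (¬hit) ∧ (b ∧ u) must hold; in canonical form it is (¬hit) ∧ b ∧ u.
Before hit := u → (¬e): (¬(u → (¬e))) ∧ b ∧ u
Before skip: (¬(u → (¬e))) ∧ b ∧ u
Answer: WP = (¬(u → (¬e))) ∧ b ∧ u


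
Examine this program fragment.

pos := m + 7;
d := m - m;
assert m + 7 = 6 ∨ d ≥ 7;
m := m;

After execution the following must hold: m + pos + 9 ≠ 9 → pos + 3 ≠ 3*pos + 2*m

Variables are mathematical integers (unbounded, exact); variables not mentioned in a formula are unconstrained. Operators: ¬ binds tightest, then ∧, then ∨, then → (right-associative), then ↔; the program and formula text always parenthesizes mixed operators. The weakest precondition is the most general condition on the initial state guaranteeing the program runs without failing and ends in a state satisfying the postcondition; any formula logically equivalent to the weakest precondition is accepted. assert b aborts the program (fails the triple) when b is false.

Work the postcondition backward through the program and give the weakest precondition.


Working backward. After the program, the postcondition m + pos + 9 ≠ 9 → pos + 3 ≠ 3*pos + 2*m must hold; in canonical form it is m + pos ≠ 0 → 2*m + 2*pos ≠ 3.
Before m := m: m + pos ≠ 0 → 2*m + 2*pos ≠ 3
Before assert m + 7 = 6 ∨ d ≥ 7: (m = -1 ∨ d ≥ 7) ∧ (m + pos ≠ 0 → 2*m + 2*pos ≠ 3)
Before d := m - m: m = -1 ∧ (m + pos ≠ 0 → 2*m + 2*pos ≠ 3)
Before pos := m + 7: m = -1 ∧ (2*m ≠ -7 → 4*m ≠ -11)
Answer: WP = m = -1 ∧ (2*m ≠ -7 → 4*m ≠ -11)


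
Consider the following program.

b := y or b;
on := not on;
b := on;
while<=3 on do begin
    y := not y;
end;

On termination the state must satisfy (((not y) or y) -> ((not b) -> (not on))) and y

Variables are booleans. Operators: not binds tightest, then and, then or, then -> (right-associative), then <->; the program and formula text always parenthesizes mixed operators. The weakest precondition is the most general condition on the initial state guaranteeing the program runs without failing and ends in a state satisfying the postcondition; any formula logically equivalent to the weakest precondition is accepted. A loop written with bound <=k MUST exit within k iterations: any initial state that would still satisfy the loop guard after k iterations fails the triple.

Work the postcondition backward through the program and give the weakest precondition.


Working backward. After the program, the postcondition (((not y) or y) -> ((not b) -> (not on))) and y must hold; in canonical form it is ((not b) -> (not on)) and y.
Before the loop (bound <=3), unroll the exhaustion recursion (WP_0 = exit-now case; WP_j = one more guarded iteration, up to j = 3):
  WP_0: (not on) and ((not b) -> (not on)) and y
  WP_1: (on -> ((not on) and ((not b) -> (not on)) and (not y))) and ((not on) -> (((not b) -> (not on)) and y))
  WP_2: (on -> ((on -> ((not on) and ((not b) -> (not on)) and y)) and ((not on) -> (((not b) -> (not on)) and (not y))))) and ((not on) -> (((not b) -> (not on)) and y))
  WP_3: (on -> ((on -> ((on -> ((not on) and ((not b) -> (not on)) and (not y))) and ((not on) -> (((not b) -> (not on)) and y)))) and ((not on) -> (((not b) -> (not on)) and (not y))))) and ((not on) -> (((not b) -> (not on)) and y))
So before the loop: (on -> ((on -> ((on -> ((not on) and ((not b) -> (not on)) and (not y))) and ((not on) -> (((not b) -> (not on)) and y)))) and ((not on) -> (((not b) -> (not on)) and (not y))))) and ((not on) -> (((not b) -> (not on)) and y))
Before b := on: (on -> ((on -> ((on -> ((not on) and (not y))) and ((not on) -> y))) and ((not on) -> (not y)))) and ((not on) -> y)
Before on := not on: ((not on) -> (((not on) -> (((not on) -> (on and (not y))) and (on -> y))) and (on -> (not y)))) and (on -> y)
Before b := y or b: ((not on) -> (((not on) -> (((not on) -> (on and (not y))) and (on -> y))) and (on -> (not y)))) and (on -> y)
Answer: WP = ((not on) -> (((not on) -> (((not on) -> (on and (not y))) and (on -> y))) and (on -> (not y)))) and (on -> y)


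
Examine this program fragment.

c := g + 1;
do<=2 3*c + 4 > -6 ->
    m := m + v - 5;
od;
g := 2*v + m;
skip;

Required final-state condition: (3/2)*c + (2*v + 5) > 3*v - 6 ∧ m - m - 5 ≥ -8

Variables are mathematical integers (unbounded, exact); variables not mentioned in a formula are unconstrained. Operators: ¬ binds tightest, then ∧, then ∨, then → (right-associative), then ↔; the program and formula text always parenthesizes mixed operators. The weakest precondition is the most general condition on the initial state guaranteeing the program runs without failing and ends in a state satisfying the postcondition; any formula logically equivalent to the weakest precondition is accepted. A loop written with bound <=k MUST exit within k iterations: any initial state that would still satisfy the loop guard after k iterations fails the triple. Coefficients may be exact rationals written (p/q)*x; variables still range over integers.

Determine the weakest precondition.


Working backward. After the program, the postcondition (3/2)*c + (2*v + 5) > 3*v - 6 ∧ m - m - 5 ≥ -8 must hold; in canonical form it is (3/2)*c > v - 11.
Before skip: (3/2)*c > v - 11
Before g := 2*v + m: (3/2)*c > v - 11
Before the loop (bound <=2), unroll the exhaustion recursion (WP_0 = exit-now case; WP_j = one more guarded iteration, up to j = 2):
  WP_0: (¬(3*c > -10)) ∧ (3/2)*c > v - 11
  WP_1: (3*c > -10 → ((¬(3*c > -10)) ∧ (3/2)*c > v - 11)) ∧ ((¬(3*c > -10)) → (3/2)*c > v - 11)
  WP_2: (3*c > -10 → ((3*c > -10 → ((¬(3*c > -10)) ∧ (3/2)*c > v - 11)) ∧ ((¬(3*c > -10)) → (3/2)*c > v - 11))) ∧ ((¬(3*c > -10)) → (3/2)*c > v - 11)
So before the loop: (3*c > -10 → ((3*c > -10 → ((¬(3*c > -10)) ∧ (3/2)*c > v - 11)) ∧ ((¬(3*c > -10)) → (3/2)*c > v - 11))) ∧ ((¬(3*c > -10)) → (3/2)*c > v - 11)
Before c := g + 1: (3*g > -13 → ((3*g > -13 → ((¬(3*g > -13)) ∧ (3/2)*g > v - 25/2)) ∧ ((¬(3*g > -13)) → (3/2)*g > v - 25/2))) ∧ ((¬(3*g > -13)) → (3/2)*g > v - 25/2)
Answer: WP = (3*g > -13 → ((3*g > -13 → ((¬(3*g > -13)) ∧ (3/2)*g > v - 25/2)) ∧ ((¬(3*g > -13)) → (3/2)*g > v - 25/2))) ∧ ((¬(3*g > -13)) → (3/2)*g > v - 25/2)


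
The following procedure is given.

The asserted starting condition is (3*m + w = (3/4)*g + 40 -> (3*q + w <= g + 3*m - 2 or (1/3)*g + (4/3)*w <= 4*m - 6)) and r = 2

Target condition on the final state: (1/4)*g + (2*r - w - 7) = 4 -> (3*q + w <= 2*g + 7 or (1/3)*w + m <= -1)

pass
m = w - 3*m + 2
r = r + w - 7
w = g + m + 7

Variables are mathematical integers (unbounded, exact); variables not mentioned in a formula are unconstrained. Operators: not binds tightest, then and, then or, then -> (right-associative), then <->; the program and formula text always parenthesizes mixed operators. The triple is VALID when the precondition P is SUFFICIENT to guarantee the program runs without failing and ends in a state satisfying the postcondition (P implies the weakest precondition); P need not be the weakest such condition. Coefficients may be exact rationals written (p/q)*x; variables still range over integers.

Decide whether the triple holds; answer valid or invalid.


Working backward. After the program, the postcondition (1/4)*g + (2*r - w - 7) = 4 -> (3*q + w <= 2*g + 7 or (1/3)*w + m <= -1) must hold; in canonical form it is (1/4)*g + 2*r = w + 11 -> (3*q + w <= 2*g + 7 or m + (1/3)*w <= -1).
Before w := g + m + 7: 2*r = (3/4)*g + m + 18 -> (m + 3*q <= g or (1/3)*g + (4/3)*m <= -10/3)
Before r := r + w - 7: 2*r + 2*w = (3/4)*g + m + 32 -> (m + 3*q <= g or (1/3)*g + (4/3)*m <= -10/3)
Before m := w - 3*m + 2: 3*m + 2*r + w = (3/4)*g + 34 -> (3*q + w <= g + 3*m - 2 or (1/3)*g + (4/3)*w <= 4*m - 6)
Before skip: 3*m + 2*r + w = (3/4)*g + 34 -> (3*q + w <= g + 3*m - 2 or (1/3)*g + (4/3)*w <= 4*m - 6)
The weakest precondition is 3*m + 2*r + w = (3/4)*g + 34 -> (3*q + w <= g + 3*m - 2 or (1/3)*g + (4/3)*w <= 4*m - 6).
Check whether (3*m + w = (3/4)*g + 40 -> (3*q + w <= g + 3*m - 2 or (1/3)*g + (4/3)*w <= 4*m - 6)) and r = 2 implies it.
Countermodel: at the initial state g = -52, m = -3, q = 0, r = 2, w = 0, the precondition holds but the weakest precondition fails.
Answer: invalid


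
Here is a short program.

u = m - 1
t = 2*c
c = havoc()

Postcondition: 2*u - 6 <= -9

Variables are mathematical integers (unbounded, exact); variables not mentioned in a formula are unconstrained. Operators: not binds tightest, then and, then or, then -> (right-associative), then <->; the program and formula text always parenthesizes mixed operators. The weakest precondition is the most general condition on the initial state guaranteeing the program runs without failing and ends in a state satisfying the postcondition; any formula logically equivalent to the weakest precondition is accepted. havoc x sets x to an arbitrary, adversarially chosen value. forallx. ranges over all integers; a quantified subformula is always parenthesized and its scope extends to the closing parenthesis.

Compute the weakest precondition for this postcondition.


Working backward. After the program, the postcondition 2*u - 6 <= -9 must hold; in canonical form it is 2*u <= -3.
Before havoc c: 2*u <= -3
Before t := 2*c: 2*u <= -3
Before u := m - 1: 2*m <= -1
Answer: WP = 2*m <= -1


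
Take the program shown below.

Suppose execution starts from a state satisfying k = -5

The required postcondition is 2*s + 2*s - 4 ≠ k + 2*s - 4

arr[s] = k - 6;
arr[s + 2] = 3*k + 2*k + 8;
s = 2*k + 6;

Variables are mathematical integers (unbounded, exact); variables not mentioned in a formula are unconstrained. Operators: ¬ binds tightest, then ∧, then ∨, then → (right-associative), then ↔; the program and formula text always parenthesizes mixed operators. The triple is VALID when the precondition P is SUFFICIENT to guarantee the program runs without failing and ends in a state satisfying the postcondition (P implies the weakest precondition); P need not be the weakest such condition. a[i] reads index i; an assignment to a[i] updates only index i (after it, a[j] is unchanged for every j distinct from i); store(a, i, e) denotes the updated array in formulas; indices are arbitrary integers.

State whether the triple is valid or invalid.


Working backward. After the program, the postcondition 2*s + 2*s - 4 ≠ k + 2*s - 4 must hold; in canonical form it is 2*s ≠ k.
Before s := 2*k + 6: 3*k ≠ -12
Before arr[s + 2] := 3*k + 2*k + 8: 3*k ≠ -12
Before arr[s] := k - 6: 3*k ≠ -12
The weakest precondition is 3*k ≠ -12.
Check whether k = -5 implies it.
Every state satisfying the precondition satisfies the weakest precondition: the implication holds.
Answer: valid


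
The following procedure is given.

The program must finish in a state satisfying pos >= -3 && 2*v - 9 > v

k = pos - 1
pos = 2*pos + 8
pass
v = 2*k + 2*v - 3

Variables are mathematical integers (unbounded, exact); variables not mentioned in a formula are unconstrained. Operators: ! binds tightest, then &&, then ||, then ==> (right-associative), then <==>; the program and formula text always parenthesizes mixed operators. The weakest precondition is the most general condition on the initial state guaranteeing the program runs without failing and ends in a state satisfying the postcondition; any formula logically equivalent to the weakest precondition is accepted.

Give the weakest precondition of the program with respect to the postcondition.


Working backward. After the program, the postcondition pos >= -3 && 2*v - 9 > v must hold; in canonical form it is pos >= -3 && v > 9.
Before v := 2*k + 2*v - 3: pos >= -3 && 2*k + 2*v > 12
Before skip: pos >= -3 && 2*k + 2*v > 12
Before pos := 2*pos + 8: 2*pos >= -11 && 2*k + 2*v > 12
Before k := pos - 1: 2*pos >= -11 && 2*pos + 2*v > 14
Answer: WP = 2*pos >= -11 && 2*pos + 2*v > 14


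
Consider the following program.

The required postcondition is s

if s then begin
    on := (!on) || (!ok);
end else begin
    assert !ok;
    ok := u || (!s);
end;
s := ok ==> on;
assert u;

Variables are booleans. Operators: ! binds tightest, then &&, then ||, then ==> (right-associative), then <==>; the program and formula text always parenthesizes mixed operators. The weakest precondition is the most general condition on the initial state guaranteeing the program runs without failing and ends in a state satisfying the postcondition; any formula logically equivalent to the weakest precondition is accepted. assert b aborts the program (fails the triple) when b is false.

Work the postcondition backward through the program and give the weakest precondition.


Working backward. After the program, s must hold.
Before assert u: u && s
Before s := ok ==> on: u && (ok ==> on)
Then branch requires u && (ok ==> ((!on) || (!ok))); else branch requires (!ok) && u && ((u || (!s)) ==> on).
Before the if: (s ==> (u && (ok ==> ((!on) || (!ok))))) && ((!s) ==> ((!ok) && u && ((u || (!s)) ==> on)))
Answer: WP = (s ==> (u && (ok ==> ((!on) || (!ok))))) && ((!s) ==> ((!ok) && u && ((u || (!s)) ==> on)))


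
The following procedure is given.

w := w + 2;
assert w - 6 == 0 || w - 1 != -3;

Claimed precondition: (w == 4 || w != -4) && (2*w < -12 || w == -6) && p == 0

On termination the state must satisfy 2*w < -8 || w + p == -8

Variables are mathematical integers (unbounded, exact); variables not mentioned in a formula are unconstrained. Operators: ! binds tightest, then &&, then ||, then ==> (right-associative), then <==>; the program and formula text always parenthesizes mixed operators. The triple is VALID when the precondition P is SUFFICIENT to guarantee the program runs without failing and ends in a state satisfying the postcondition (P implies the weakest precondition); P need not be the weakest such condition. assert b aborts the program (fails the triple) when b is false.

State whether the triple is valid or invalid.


Working backward. After the program, the postcondition 2*w < -8 || w + p == -8 must hold; in canonical form it is 2*w < -8 || p + w == -8.
Before assert w - 6 == 0 || w - 1 != -3: (w == 6 || w != -2) && (2*w < -8 || p + w == -8)
Before w := w + 2: (w == 4 || w != -4) && (2*w < -12 || p + w == -10)
The weakest precondition is (w == 4 || w != -4) && (2*w < -12 || p + w == -10).
Check whether (w == 4 || w != -4) && (2*w < -12 || w == -6) && p == 0 implies it.
Countermodel: at the initial state p = 0, w = -6, the precondition holds but the weakest precondition fails.
Answer: invalid


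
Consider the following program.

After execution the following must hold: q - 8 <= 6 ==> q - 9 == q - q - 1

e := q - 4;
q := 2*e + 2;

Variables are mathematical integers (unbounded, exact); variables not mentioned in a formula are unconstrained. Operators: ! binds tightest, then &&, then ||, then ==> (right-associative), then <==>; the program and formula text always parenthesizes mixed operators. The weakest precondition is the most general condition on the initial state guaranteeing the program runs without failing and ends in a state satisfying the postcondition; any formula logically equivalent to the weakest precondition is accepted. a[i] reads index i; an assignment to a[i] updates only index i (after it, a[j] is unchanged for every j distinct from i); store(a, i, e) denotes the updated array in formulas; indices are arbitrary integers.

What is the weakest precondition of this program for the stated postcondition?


Working backward. After the program, the postcondition q - 8 <= 6 ==> q - 9 == q - q - 1 must hold; in canonical form it is q <= 14 ==> q == 8.
Before q := 2*e + 2: 2*e <= 12 ==> 2*e == 6
Before e := q - 4: 2*q <= 20 ==> 2*q == 14
Answer: WP = 2*q <= 20 ==> 2*q == 14


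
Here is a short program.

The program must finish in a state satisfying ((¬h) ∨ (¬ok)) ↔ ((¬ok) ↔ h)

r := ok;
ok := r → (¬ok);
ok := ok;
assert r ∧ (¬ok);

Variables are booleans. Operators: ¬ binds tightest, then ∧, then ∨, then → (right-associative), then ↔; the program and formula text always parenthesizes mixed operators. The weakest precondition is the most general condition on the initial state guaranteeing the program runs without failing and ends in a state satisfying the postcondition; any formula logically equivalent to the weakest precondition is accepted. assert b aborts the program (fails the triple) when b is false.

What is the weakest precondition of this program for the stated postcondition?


Working backward. After the program, ((¬h) ∨ (¬ok)) ↔ ((¬ok) ↔ h) must hold.
Before assert r ∧ (¬ok): r ∧ (¬ok) ∧ (((¬h) ∨ (¬ok)) ↔ ((¬ok) ↔ h))
Before ok := ok: r ∧ (¬ok) ∧ (((¬h) ∨ (¬ok)) ↔ ((¬ok) ↔ h))
Before ok := r → (¬ok): r ∧ (¬(r → (¬ok))) ∧ (((¬h) ∨ (¬(r → (¬ok)))) ↔ ((¬(r → (¬ok))) ↔ h))
Before r := ok: ok ∧ (¬(ok → (¬ok))) ∧ (((¬h) ∨ (¬(ok → (¬ok)))) ↔ ((¬(ok → (¬ok))) ↔ h))
Answer: WP = ok ∧ (¬(ok → (¬ok))) ∧ (((¬h) ∨ (¬(ok → (¬ok)))) ↔ ((¬(ok → (¬ok))) ↔ h))


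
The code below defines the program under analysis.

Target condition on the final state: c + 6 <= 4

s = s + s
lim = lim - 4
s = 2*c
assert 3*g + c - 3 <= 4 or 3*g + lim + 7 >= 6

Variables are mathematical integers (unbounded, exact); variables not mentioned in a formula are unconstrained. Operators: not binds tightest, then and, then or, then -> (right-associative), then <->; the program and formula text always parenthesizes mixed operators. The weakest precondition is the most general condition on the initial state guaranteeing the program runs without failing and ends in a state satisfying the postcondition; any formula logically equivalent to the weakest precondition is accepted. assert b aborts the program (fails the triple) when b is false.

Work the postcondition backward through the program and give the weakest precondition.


Working backward. After the program, the postcondition c + 6 <= 4 must hold; in canonical form it is c <= -2.
Before assert 3*g + c - 3 <= 4 or 3*g + lim + 7 >= 6: (c + 3*g <= 7 or 3*g + lim >= -1) and c <= -2
Before s := 2*c: (c + 3*g <= 7 or 3*g + lim >= -1) and c <= -2
Before lim := lim - 4: (c + 3*g <= 7 or 3*g + lim >= 3) and c <= -2
Before s := s + s: (c + 3*g <= 7 or 3*g + lim >= 3) and c <= -2
Answer: WP = (c + 3*g <= 7 or 3*g + lim >= 3) and c <= -2


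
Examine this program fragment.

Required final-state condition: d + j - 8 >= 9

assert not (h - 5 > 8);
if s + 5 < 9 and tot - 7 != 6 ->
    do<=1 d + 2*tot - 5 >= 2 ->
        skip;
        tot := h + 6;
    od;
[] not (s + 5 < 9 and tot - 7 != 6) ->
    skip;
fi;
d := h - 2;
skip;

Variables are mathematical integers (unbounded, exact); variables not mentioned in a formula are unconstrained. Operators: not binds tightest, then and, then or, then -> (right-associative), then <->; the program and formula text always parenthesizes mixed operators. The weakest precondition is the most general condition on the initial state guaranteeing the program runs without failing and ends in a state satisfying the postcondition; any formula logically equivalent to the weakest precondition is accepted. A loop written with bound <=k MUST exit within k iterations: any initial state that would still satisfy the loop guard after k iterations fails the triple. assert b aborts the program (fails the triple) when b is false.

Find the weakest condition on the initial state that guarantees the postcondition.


Working backward. After the program, the postcondition d + j - 8 >= 9 must hold; in canonical form it is d + j >= 17.
Before skip: d + j >= 17
Before d := h - 2: h + j >= 19
Then branch requires (d + 2*tot >= 7 -> ((not (d + 2*h >= -5)) and h + j >= 19)) and ((not (d + 2*tot >= 7)) -> h + j >= 19); else branch requires h + j >= 19.
Before the if: ((s < 4 and tot != 13) -> ((d + 2*tot >= 7 -> ((not (d + 2*h >= -5)) and h + j >= 19)) and ((not (d + 2*tot >= 7)) -> h + j >= 19))) and ((not (s < 4 and tot != 13)) -> h + j >= 19)
Before assert not (h - 5 > 8): (not (h > 13)) and ((s < 4 and tot != 13) -> ((d + 2*tot >= 7 -> ((not (d + 2*h >= -5)) and h + j >= 19)) and ((not (d + 2*tot >= 7)) -> h + j >= 19))) and ((not (s < 4 and tot != 13)) -> h + j >= 19)
Answer: WP = (not (h > 13)) and ((s < 4 and tot != 13) -> ((d + 2*tot >= 7 -> ((not (d + 2*h >= -5)) and h + j >= 19)) and ((not (d + 2*tot >= 7)) -> h + j >= 19))) and ((not (s < 4 and tot != 13)) -> h + j >= 19)


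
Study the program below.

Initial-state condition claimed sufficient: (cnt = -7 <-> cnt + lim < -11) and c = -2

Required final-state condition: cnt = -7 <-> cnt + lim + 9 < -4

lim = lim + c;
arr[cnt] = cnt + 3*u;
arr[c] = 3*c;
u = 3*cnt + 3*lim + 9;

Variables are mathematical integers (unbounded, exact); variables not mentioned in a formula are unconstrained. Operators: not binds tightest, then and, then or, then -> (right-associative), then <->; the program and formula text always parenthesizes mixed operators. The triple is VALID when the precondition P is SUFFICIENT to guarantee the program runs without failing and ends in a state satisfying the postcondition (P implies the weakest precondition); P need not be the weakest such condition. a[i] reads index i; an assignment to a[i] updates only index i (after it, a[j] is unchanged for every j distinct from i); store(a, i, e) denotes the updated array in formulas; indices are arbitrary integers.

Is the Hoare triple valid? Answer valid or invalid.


Working backward. After the program, the postcondition cnt = -7 <-> cnt + lim + 9 < -4 must hold; in canonical form it is cnt = -7 <-> cnt + lim < -13.
Before u := 3*cnt + 3*lim + 9: cnt = -7 <-> cnt + lim < -13
Before arr[c] := 3*c: cnt = -7 <-> cnt + lim < -13
Before arr[cnt] := cnt + 3*u: cnt = -7 <-> cnt + lim < -13
Before lim := lim + c: cnt = -7 <-> c + cnt + lim < -13
The weakest precondition is cnt = -7 <-> c + cnt + lim < -13.
Check whether (cnt = -7 <-> cnt + lim < -11) and c = -2 implies it.
Every state satisfying the precondition satisfies the weakest precondition: the implication holds.
Answer: valid


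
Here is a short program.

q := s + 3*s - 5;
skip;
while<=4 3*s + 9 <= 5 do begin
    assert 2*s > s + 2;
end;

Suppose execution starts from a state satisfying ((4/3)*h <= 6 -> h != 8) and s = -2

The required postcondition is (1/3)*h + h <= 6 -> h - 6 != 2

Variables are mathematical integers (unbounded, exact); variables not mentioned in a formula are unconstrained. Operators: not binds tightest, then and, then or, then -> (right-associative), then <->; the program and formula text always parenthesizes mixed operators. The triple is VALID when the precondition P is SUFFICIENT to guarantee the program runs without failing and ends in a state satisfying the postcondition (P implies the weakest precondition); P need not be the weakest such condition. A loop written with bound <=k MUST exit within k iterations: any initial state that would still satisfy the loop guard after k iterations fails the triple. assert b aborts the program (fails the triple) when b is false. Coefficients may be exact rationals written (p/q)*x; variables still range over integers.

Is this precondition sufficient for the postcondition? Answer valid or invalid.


Working backward. After the program, the postcondition (1/3)*h + h <= 6 -> h - 6 != 2 must hold; in canonical form it is (4/3)*h <= 6 -> h != 8.
Before the loop (bound <=4), unroll the exhaustion recursion (WP_0 = exit-now case; WP_j = one more guarded iteration, up to j = 4):
  WP_0: (not (3*s <= -4)) and ((4/3)*h <= 6 -> h != 8)
  WP_1: (3*s <= -4 -> (s > 2 and (not (3*s <= -4)) and ((4/3)*h <= 6 -> h != 8))) and ((not (3*s <= -4)) -> ((4/3)*h <= 6 -> h != 8))
  WP_2: (3*s <= -4 -> (s > 2 and (3*s <= -4 -> (s > 2 and (not (3*s <= -4)) and ((4/3)*h <= 6 -> h != 8))) and ((not (3*s <= -4)) -> ((4/3)*h <= 6 -> h != 8)))) and ((not (3*s <= -4)) -> ((4/3)*h <= 6 -> h != 8))
  WP_3: (3*s <= -4 -> (s > 2 and (3*s <= -4 -> (s > 2 and (3*s <= -4 -> (s > 2 and (not (3*s <= -4)) and ((4/3)*h <= 6 -> h != 8))) and ((not (3*s <= -4)) -> ((4/3)*h <= 6 -> h != 8)))) and ((not (3*s <= -4)) -> ((4/3)*h <= 6 -> h != 8)))) and ((not (3*s <= -4)) -> ((4/3)*h <= 6 -> h != 8))
  WP_4: (3*s <= -4 -> (s > 2 and (3*s <= -4 -> (s > 2 and (3*s <= -4 -> (s > 2 and (3*s <= -4 -> (s > 2 and (not (3*s <= -4)) and ((4/3)*h <= 6 -> h != 8))) and ((not (3*s <= -4)) -> ((4/3)*h <= 6 -> h != 8)))) and ((not (3*s <= -4)) -> ((4/3)*h <= 6 -> h != 8)))) and ((not (3*s <= -4)) -> ((4/3)*h <= 6 -> h != 8)))) and ((not (3*s <= -4)) -> ((4/3)*h <= 6 -> h != 8))
So before the loop: (3*s <= -4 -> (s > 2 and (3*s <= -4 -> (s > 2 and (3*s <= -4 -> (s > 2 and (3*s <= -4 -> (s > 2 and (not (3*s <= -4)) and ((4/3)*h <= 6 -> h != 8))) and ((not (3*s <= -4)) -> ((4/3)*h <= 6 -> h != 8)))) and ((not (3*s <= -4)) -> ((4/3)*h <= 6 -> h != 8)))) and ((not (3*s <= -4)) -> ((4/3)*h <= 6 -> h != 8)))) and ((not (3*s <= -4)) -> ((4/3)*h <= 6 -> h != 8))
Before skip: (3*s <= -4 -> (s > 2 and (3*s <= -4 -> (s > 2 and (3*s <= -4 -> (s > 2 and (3*s <= -4 -> (s > 2 and (not (3*s <= -4)) and ((4/3)*h <= 6 -> h != 8))) and ((not (3*s <= -4)) -> ((4/3)*h <= 6 -> h != 8)))) and ((not (3*s <= -4)) -> ((4/3)*h <= 6 -> h != 8)))) and ((not (3*s <= -4)) -> ((4/3)*h <= 6 -> h != 8)))) and ((not (3*s <= -4)) -> ((4/3)*h <= 6 -> h != 8))
Before q := s + 3*s - 5: (3*s <= -4 -> (s > 2 and (3*s <= -4 -> (s > 2 and (3*s <= -4 -> (s > 2 and (3*s <= -4 -> (s > 2 and (not (3*s <= -4)) and ((4/3)*h <= 6 -> h != 8))) and ((not (3*s <= -4)) -> ((4/3)*h <= 6 -> h != 8)))) and ((not (3*s <= -4)) -> ((4/3)*h <= 6 -> h != 8)))) and ((not (3*s <= -4)) -> ((4/3)*h <= 6 -> h != 8)))) and ((not (3*s <= -4)) -> ((4/3)*h <= 6 -> h != 8))
The weakest precondition is (3*s <= -4 -> (s > 2 and (3*s <= -4 -> (s > 2 and (3*s <= -4 -> (s > 2 and (3*s <= -4 -> (s > 2 and (not (3*s <= -4)) and ((4/3)*h <= 6 -> h != 8))) and ((not (3*s <= -4)) -> ((4/3)*h <= 6 -> h != 8)))) and ((not (3*s <= -4)) -> ((4/3)*h <= 6 -> h != 8)))) and ((not (3*s <= -4)) -> ((4/3)*h <= 6 -> h != 8)))) and ((not (3*s <= -4)) -> ((4/3)*h <= 6 -> h != 8)).
Check whether ((4/3)*h <= 6 -> h != 8) and s = -2 implies it.
Countermodel: at the initial state h = 0, s = -2, the precondition holds but the weakest precondition fails.
Answer: invalid
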